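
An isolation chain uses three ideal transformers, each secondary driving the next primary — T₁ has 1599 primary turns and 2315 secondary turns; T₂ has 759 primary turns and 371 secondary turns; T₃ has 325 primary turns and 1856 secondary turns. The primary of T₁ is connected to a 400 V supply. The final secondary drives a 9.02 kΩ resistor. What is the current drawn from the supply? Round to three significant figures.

I_supply ≈ 0.724 A

Secondary of T₁: V = 400.00 × 2315/1599 = 579.11 V.
Secondary of T₂: V = 579.11 × 371/759 = 283.07 V.
Secondary of T₃: V = 283.07 × 1856/325 = 1616.6 V.
I_load = 1616.6/9020 = 0.17922 A, so P_out = 1616.6 × 0.17922 = 289.72 W.
All ideal ⇒ P_in = P_out, so I_supply = 289.72/400 = 0.724 A.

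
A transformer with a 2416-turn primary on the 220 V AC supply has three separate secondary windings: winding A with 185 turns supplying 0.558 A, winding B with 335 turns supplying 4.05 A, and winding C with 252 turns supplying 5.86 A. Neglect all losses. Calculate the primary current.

V_A = 220 × 185/2416 = 16.846 V; V_B = 220 × 335/2416 = 30.505 V; V_C = 220 × 252/2416 = 22.947 V.
P_out = V_A I_A + V_B I_B + V_C I_C = 16.846×0.558 + 30.505×4.05 + 22.947×5.86 = 9.4001 + 123.55 + 134.47 = 267.41 W.
Ideal ⇒ P_in = P_out, so I_p = P_out/V_p = 267.41/220 = 1.22 A.

I_p ≈ 1.22 A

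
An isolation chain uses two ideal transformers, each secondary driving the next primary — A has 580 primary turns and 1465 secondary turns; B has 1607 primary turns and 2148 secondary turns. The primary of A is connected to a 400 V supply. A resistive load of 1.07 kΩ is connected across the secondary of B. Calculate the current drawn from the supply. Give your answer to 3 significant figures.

Secondary of A: V = 400.00 × 1465/580 = 1010.3 V.
Secondary of B: V = 1010.3 × 2148/1607 = 1350.5 V.
I_load = 1350.5/1070 = 1.2621 A, so P_out = 1350.5 × 1.2621 = 1704.5 W.
All ideal ⇒ P_in = P_out, so I_supply = 1704.5/400 = 4.26 A.

I_supply ≈ 4.26 A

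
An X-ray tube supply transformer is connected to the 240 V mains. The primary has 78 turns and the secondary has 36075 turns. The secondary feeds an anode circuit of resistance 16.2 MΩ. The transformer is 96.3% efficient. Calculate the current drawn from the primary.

I_p ≈ 3.29 A

V_s = 240 × 36075/78 = 111000 V.
I_s = V_s/R = 111000/(1.62×10^7) = 0.0068519 A.
P_out = V_s I_s = 111000 × 0.0068519 = 760.56 W.
P_in = P_out/η = 760.56/0.963 = 789.78 W.
I_p = P_in/V_p = 789.78/240 = 3.29 A.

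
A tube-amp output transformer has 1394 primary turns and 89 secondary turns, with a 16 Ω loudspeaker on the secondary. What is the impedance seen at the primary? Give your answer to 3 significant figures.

Z_p = (N_p/N_s)² × Z_s = (1394/89)² × 16 = 3930 Ω.

Z_p ≈ 3930 Ω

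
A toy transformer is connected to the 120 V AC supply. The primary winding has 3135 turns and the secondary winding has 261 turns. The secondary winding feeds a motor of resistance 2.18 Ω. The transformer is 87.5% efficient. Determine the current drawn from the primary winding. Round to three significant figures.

V_s = 120 × 261/3135 = 9.9904 V.
I_s = V_s/R = 9.9904/2.18 = 4.5828 A.
P_out = V_s I_s = 9.9904 × 4.5828 = 45.784 W.
P_in = P_out/η = 45.784/0.875 = 52.324 W.
I_p = P_in/V_p = 52.324/120 = 0.436 A.

I_p ≈ 0.436 A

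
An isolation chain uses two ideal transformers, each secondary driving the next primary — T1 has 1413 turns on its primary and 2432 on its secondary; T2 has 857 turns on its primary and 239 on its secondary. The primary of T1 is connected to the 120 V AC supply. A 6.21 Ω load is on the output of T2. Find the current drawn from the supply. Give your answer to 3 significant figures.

I_supply ≈ 4.45 A

Secondary of T1: V = 120.00 × 2432/1413 = 206.54 V.
Secondary of T2: V = 206.54 × 239/857 = 57.600 V.
I_load = 57.600/6.21 = 9.2753 A, so P_out = 57.600 × 9.2753 = 534.25 W.
All ideal ⇒ P_in = P_out, so I_supply = 534.25/120 = 4.45 A.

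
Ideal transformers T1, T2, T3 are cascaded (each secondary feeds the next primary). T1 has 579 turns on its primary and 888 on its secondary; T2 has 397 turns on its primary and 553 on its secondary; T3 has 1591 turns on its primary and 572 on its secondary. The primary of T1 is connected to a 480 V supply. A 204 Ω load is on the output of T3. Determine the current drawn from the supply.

Secondary of T1: V = 480.00 × 888/579 = 736.17 V.
Secondary of T2: V = 736.17 × 553/397 = 1025.4 V.
Secondary of T3: V = 1025.4 × 572/1591 = 368.67 V.
I_load = 368.67/204 = 1.8072 A, so P_out = 368.67 × 1.8072 = 666.26 W.
All ideal ⇒ P_in = P_out, so I_supply = 666.26/480 = 1.39 A.

I_supply ≈ 1.39 A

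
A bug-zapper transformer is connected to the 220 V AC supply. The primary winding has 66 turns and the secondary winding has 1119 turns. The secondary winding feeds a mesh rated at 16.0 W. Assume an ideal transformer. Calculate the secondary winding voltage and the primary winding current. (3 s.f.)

V_s = V_p × N_s/N_p = 220 × 1119/66 = 3730.0 V.
I_s = P/V_s = 16.0/3730.0 = 0.0042895 A.
I_p = I_s × N_s/N_p = 0.0042895 × 1119/66 = 0.0727 A.

V_s ≈ 3730 V, I_p ≈ 0.0727 A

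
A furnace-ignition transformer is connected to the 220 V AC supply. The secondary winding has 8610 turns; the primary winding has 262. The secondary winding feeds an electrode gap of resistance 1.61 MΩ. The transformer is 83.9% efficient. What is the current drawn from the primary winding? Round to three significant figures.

I_p ≈ 0.176 A

V_s = 220 × 8610/262 = 7229.8 V.
I_s = V_s/R = 7229.8/(1.61×10^6) = 0.0044905 A.
P_out = V_s I_s = 7229.8 × 0.0044905 = 32.466 W.
P_in = P_out/η = 32.466/0.839 = 38.696 W.
I_p = P_in/V_p = 38.696/220 = 0.176 A.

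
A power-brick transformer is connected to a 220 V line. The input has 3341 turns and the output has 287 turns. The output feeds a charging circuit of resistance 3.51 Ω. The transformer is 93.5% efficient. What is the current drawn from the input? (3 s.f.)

V_out = 220 × 287/3341 = 18.899 V.
I_out = V_out/R = 18.899/3.51 = 5.3842 A.
P_out = V_out I_out = 18.899 × 5.3842 = 101.75 W.
P_in = P_out/η = 101.75/0.935 = 108.83 W.
I_in = P_in/V_in = 108.83/220 = 0.495 A.

I_in ≈ 0.495 A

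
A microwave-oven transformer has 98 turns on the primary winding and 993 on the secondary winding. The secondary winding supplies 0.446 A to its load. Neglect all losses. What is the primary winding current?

I_p ≈ 4.52 A

For an ideal transformer I_p/I_s = N_s/N_p, so I_p = 0.446 × 993/98 = 4.52 A.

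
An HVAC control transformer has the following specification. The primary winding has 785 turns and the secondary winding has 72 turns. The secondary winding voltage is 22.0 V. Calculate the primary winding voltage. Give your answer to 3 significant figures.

V_p/V_s = N_p/N_s, so V_p = 22.0 × 785/72 = 240 V.

V_p ≈ 240 V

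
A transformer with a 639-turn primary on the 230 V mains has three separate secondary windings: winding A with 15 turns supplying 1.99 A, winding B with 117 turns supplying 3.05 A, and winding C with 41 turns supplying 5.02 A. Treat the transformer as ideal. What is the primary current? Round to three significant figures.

V_A = 230 × 15/639 = 5.3991 V; V_B = 230 × 117/639 = 42.113 V; V_C = 230 × 41/639 = 14.757 V.
P_out = V_A I_A + V_B I_B + V_C I_C = 5.3991×1.99 + 42.113×3.05 + 14.757×5.02 = 10.744 + 128.44 + 74.082 = 213.27 W.
Ideal ⇒ P_in = P_out, so I_p = P_out/V_p = 213.27/230 = 0.927 A.

I_p ≈ 0.927 A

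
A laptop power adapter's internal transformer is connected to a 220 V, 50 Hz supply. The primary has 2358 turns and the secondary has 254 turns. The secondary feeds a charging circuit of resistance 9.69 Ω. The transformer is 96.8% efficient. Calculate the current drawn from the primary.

V_s = 220 × 254/2358 = 23.698 V.
I_s = V_s/R = 23.698/9.69 = 2.4456 A.
P_out = V_s I_s = 23.698 × 2.4456 = 57.956 W.
P_in = P_out/η = 57.956/0.968 = 59.872 W.
I_p = P_in/V_p = 59.872/220 = 0.272 A.

I_p ≈ 0.272 A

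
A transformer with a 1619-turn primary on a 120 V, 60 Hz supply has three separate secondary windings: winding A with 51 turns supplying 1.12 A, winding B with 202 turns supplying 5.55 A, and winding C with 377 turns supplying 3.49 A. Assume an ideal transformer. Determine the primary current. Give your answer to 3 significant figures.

I_p ≈ 1.54 A

V_A = 120 × 51/1619 = 3.7801 V; V_B = 120 × 202/1619 = 14.972 V; V_C = 120 × 377/1619 = 27.943 V.
P_out = V_A I_A + V_B I_B + V_C I_C = 3.7801×1.12 + 14.972×5.55 + 27.943×3.49 = 4.2337 + 83.096 + 97.522 = 184.85 W.
Ideal ⇒ P_in = P_out, so I_p = P_out/V_p = 184.85/120 = 1.54 A.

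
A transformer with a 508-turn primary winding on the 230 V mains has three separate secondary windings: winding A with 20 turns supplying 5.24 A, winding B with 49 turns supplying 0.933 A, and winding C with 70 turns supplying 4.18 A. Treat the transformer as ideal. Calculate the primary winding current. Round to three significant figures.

I_p ≈ 0.872 A

V_A = 230 × 20/508 = 9.0551 V; V_B = 230 × 49/508 = 22.185 V; V_C = 230 × 70/508 = 31.693 V.
P_out = V_A I_A + V_B I_B + V_C I_C = 9.0551×5.24 + 22.185×0.933 + 31.693×4.18 = 47.449 + 20.699 + 132.48 = 200.62 W.
Ideal ⇒ P_in = P_out, so I_p = P_out/V_p = 200.62/230 = 0.872 A.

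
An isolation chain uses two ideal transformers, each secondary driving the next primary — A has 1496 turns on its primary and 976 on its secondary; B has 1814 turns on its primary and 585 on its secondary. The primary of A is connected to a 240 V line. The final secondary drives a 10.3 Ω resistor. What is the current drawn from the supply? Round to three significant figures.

I_supply ≈ 1.03 A

After A: V = 240.00 × 976/1496 = 156.58 V.
After B: V = 156.58 × 585/1814 = 50.495 V.
I_load = 50.495/10.3 = 4.9024 A, so P_out = 50.495 × 4.9024 = 247.55 W.
All ideal ⇒ P_in = P_out, so I_supply = 247.55/240 = 1.03 A.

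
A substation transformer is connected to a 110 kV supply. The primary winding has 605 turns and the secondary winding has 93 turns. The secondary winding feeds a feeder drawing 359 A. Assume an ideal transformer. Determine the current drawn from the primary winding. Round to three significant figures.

I_p ≈ 55.2 A

For an ideal transformer I_p N_p = I_s N_s, so I_p = 359 × 93/605 = 55.2 A.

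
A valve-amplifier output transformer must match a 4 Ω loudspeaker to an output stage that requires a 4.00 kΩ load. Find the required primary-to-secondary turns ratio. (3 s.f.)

Z_p/Z_s = (N_p/N_s)², so N_p/N_s = √(4000/4) = √1000 = 31.6.

N_p/N_s ≈ 31.6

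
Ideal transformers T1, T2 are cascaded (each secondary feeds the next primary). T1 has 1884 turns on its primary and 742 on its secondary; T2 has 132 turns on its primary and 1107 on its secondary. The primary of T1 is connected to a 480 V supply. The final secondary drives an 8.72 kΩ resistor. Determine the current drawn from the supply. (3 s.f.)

Secondary of T1: V = 480.00 × 742/1884 = 189.04 V.
Secondary of T2: V = 189.04 × 1107/132 = 1585.4 V.
I_load = 1585.4/8720 = 0.18181 A, so P_out = 1585.4 × 0.18181 = 288.24 W.
All ideal ⇒ P_in = P_out, so I_supply = 288.24/480 = 0.601 A.

I_supply ≈ 0.601 A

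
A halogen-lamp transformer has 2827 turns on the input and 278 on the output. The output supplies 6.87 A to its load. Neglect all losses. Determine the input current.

I_in ≈ 0.676 A

For an ideal transformer I_in/I_out = N_out/N_in, so I_in = 6.87 × 278/2827 = 0.676 A.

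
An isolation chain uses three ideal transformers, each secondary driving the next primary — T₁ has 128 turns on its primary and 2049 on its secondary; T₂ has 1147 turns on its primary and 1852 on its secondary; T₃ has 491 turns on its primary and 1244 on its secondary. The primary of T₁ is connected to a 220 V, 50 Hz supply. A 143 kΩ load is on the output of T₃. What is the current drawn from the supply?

After T₁: V = 220.00 × 2049/128 = 3521.7 V.
After T₂: V = 3521.7 × 1852/1147 = 5686.3 V.
After T₃: V = 5686.3 × 1244/491 = 14407 V.
I_load = 14407/143000 = 0.10075 A, so P_out = 14407 × 0.10075 = 1451.5 W.
All ideal ⇒ P_in = P_out, so I_supply = 1451.5/220 = 6.60 A.

I_supply ≈ 6.60 A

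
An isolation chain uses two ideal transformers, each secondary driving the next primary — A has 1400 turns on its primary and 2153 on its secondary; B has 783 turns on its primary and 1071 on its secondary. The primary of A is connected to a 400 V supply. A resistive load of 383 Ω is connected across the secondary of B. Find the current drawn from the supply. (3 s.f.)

Secondary of A: V = 400.00 × 2153/1400 = 615.14 V.
Secondary of B: V = 615.14 × 1071/783 = 841.40 V.
I_load = 841.40/383 = 2.1969 A, so P_out = 841.40 × 2.1969 = 1848.5 W.
All ideal ⇒ P_in = P_out, so I_supply = 1848.5/400 = 4.62 A.

I_supply ≈ 4.62 A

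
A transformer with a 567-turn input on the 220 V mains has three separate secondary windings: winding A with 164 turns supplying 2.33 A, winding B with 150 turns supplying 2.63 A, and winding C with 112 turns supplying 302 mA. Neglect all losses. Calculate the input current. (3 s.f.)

I_in ≈ 1.43 A

V_A = 220 × 164/567 = 63.633 V; V_B = 220 × 150/567 = 58.201 V; V_C = 220 × 112/567 = 43.457 V.
P_out = V_A I_A + V_B I_B + V_C I_C = 63.633×2.33 + 58.201×2.63 + 43.457×0.302 = 148.27 + 153.07 + 13.124 = 314.46 W.
Ideal ⇒ P_in = P_out, so I_in = P_out/V_in = 314.46/220 = 1.43 A.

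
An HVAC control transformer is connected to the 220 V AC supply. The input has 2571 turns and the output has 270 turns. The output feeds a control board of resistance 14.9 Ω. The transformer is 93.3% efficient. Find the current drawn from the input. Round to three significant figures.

I_in ≈ 0.175 A

V_out = 220 × 270/2571 = 23.104 V.
I_out = V_out/R = 23.104/14.9 = 1.5506 A.
P_out = V_out I_out = 23.104 × 1.5506 = 35.825 W.
P_in = P_out/η = 35.825/0.933 = 38.397 W.
I_in = P_in/V_in = 38.397/220 = 0.175 A.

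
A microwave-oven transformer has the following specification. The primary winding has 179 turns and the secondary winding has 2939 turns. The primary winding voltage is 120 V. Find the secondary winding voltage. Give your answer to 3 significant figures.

V_s/V_p = N_s/N_p, so V_s = 120 × 2939/179 = 1970 V.

V_s ≈ 1970 V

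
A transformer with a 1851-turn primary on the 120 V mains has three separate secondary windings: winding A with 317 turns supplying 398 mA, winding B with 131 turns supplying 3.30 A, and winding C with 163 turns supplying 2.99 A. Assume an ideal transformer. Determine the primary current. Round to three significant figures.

V_A = 120 × 317/1851 = 20.551 V; V_B = 120 × 131/1851 = 8.4927 V; V_C = 120 × 163/1851 = 10.567 V.
P_out = V_A I_A + V_B I_B + V_C I_C = 20.551×0.398 + 8.4927×3.30 + 10.567×2.99 = 8.1793 + 28.026 + 31.596 = 67.801 W.
Ideal ⇒ P_in = P_out, so I_p = P_out/V_p = 67.801/120 = 0.565 A.

I_p ≈ 0.565 A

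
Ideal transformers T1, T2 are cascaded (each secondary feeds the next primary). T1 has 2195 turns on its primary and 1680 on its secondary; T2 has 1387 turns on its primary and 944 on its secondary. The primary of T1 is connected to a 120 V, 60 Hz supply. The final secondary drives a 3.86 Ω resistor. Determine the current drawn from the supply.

After T1: V = 120.00 × 1680/2195 = 91.845 V.
After T2: V = 91.845 × 944/1387 = 62.510 V.
I_load = 62.510/3.86 = 16.194 A, so P_out = 62.510 × 16.194 = 1012.3 W.
All ideal ⇒ P_in = P_out, so I_supply = 1012.3/120 = 8.44 A.

I_supply ≈ 8.44 A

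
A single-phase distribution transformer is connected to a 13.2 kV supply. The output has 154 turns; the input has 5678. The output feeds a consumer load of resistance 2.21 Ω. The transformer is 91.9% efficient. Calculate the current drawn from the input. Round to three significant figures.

V_out = 13200 × 154/5678 = 358.01 V.
I_out = V_out/R = 358.01/2.21 = 162.00 A.
P_out = V_out I_out = 358.01 × 162.00 = 57997 W.
P_in = P_out/η = 57997/0.919 = 63109 W.
I_in = P_in/V_in = 63109/13200 = 4.78 A.

I_in ≈ 4.78 A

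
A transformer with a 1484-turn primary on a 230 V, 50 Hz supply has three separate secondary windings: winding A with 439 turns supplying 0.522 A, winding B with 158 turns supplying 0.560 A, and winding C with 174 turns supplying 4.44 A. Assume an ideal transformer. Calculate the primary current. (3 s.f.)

V_A = 230 × 439/1484 = 68.039 V; V_B = 230 × 158/1484 = 24.488 V; V_C = 230 × 174/1484 = 26.968 V.
P_out = V_A I_A + V_B I_B + V_C I_C = 68.039×0.522 + 24.488×0.560 + 26.968×4.44 = 35.516 + 13.713 + 119.74 = 168.97 W.
Ideal ⇒ P_in = P_out, so I_p = P_out/V_p = 168.97/230 = 0.735 A.

I_p ≈ 0.735 A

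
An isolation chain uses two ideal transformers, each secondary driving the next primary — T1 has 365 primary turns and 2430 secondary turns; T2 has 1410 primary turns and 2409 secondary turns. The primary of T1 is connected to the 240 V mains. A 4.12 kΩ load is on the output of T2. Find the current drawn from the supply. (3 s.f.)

Secondary of T1: V = 240.00 × 2430/365 = 1597.8 V.
Secondary of T2: V = 1597.8 × 2409/1410 = 2729.9 V.
I_load = 2729.9/4120 = 0.66259 A, so P_out = 2729.9 × 0.66259 = 1808.8 W.
All ideal ⇒ P_in = P_out, so I_supply = 1808.8/240 = 7.54 A.

I_supply ≈ 7.54 A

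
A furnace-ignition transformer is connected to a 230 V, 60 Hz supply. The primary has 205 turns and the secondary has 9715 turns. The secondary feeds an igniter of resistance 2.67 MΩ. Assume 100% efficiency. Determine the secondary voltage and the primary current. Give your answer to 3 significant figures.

V_s = V_p × N_s/N_p = 230 × 9715/205 = 10900 V.
I_s = V_s/R = 10900/(2.67×10^6) = 0.0040823 A.
I_p = I_s × N_s/N_p = 0.0040823 × 9715/205 = 0.193 A.

V_s ≈ 10900 V, I_p ≈ 0.193 A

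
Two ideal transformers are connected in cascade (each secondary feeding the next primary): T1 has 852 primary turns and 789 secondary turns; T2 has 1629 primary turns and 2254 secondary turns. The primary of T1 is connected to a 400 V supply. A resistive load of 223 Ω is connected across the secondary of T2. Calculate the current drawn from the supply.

After T1: V = 400.00 × 789/852 = 370.42 V.
After T2: V = 370.42 × 2254/1629 = 512.54 V.
I_load = 512.54/223 = 2.2984 A, so P_out = 512.54 × 2.2984 = 1178.0 W.
All ideal ⇒ P_in = P_out, so I_supply = 1178.0/400 = 2.95 A.

I_supply ≈ 2.95 A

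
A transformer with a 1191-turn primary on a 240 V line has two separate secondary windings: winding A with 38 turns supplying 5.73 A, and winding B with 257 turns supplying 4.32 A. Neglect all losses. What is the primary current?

I_p ≈ 1.12 A

V_A = 240 × 38/1191 = 7.6574 V; V_B = 240 × 257/1191 = 51.788 V.
P_out = V_A I_A + V_B I_B = 7.6574×5.73 + 51.788×4.32 = 43.877 + 223.73 = 267.60 W.
Ideal ⇒ P_in = P_out, so I_p = P_out/V_p = 267.60/240 = 1.12 A.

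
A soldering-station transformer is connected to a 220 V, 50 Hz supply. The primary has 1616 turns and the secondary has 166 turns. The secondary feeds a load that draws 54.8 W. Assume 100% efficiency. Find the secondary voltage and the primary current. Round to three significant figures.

V_s ≈ 22.6 V, I_p ≈ 0.249 A

V_s = V_p × N_s/N_p = 220 × 166/1616 = 22.599 V.
I_s = P/V_s = 54.8/22.599 = 2.4249 A.
I_p = I_s × N_s/N_p = 2.4249 × 166/1616 = 0.249 A.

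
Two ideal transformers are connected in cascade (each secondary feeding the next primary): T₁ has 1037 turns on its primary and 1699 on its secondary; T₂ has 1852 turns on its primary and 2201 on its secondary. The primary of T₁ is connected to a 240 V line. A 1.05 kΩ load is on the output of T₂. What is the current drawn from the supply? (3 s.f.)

Secondary of T₁: V = 240.00 × 1699/1037 = 393.21 V.
Secondary of T₂: V = 393.21 × 2201/1852 = 467.31 V.
I_load = 467.31/1050 = 0.44506 A, so P_out = 467.31 × 0.44506 = 207.98 W.
All ideal ⇒ P_in = P_out, so I_supply = 207.98/240 = 0.867 A.

I_supply ≈ 0.867 A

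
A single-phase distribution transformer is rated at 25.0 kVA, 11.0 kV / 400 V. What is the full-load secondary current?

I_s ≈ 62.5 A

I_s = S/V_s = 25000/400 = 62.5 A.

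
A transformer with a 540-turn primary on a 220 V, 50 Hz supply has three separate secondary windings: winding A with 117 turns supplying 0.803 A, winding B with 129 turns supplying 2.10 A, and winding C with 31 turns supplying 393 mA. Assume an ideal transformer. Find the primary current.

V_A = 220 × 117/540 = 47.667 V; V_B = 220 × 129/540 = 52.556 V; V_C = 220 × 31/540 = 12.630 V.
P_out = V_A I_A + V_B I_B + V_C I_C = 47.667×0.803 + 52.556×2.10 + 12.630×0.393 = 38.276 + 110.37 + 4.9634 = 153.61 W.
Ideal ⇒ P_in = P_out, so I_p = P_out/V_p = 153.61/220 = 0.698 A.

I_p ≈ 0.698 A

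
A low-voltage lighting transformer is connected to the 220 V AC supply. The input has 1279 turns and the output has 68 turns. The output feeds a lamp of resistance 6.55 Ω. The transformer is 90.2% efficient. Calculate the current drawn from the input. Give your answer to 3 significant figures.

I_in ≈ 0.105 A

V_out = 220 × 68/1279 = 11.697 V.
I_out = V_out/R = 11.697/6.55 = 1.7857 A.
P_out = V_out I_out = 11.697 × 1.7857 = 20.887 W.
P_in = P_out/η = 20.887/0.902 = 23.157 W.
I_in = P_in/V_in = 23.157/220 = 0.105 A.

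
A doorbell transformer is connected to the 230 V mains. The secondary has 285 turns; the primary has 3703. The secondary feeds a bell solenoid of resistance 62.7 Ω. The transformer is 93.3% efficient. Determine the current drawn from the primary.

V_s = 230 × 285/3703 = 17.702 V.
I_s = V_s/R = 17.702/62.7 = 0.28233 A.
P_out = V_s I_s = 17.702 × 0.28233 = 4.9977 W.
P_in = P_out/η = 4.9977/0.933 = 5.3566 W.
I_p = P_in/V_p = 5.3566/230 = 0.0233 A.

I_p ≈ 0.0233 A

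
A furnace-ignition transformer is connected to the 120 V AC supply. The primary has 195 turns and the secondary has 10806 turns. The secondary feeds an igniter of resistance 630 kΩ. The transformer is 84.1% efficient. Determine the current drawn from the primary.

V_s = 120 × 10806/195 = 6649.8 V.
I_s = V_s/R = 6649.8/630000 = 0.010555 A.
P_out = V_s I_s = 6649.8 × 0.010555 = 70.191 W.
P_in = P_out/η = 70.191/0.841 = 83.462 W.
I_p = P_in/V_p = 83.462/120 = 0.696 A.

I_p ≈ 0.696 A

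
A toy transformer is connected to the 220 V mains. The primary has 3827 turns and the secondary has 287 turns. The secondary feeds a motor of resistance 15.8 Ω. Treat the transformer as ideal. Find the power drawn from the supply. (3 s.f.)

P ≈ 17.2 W

V_s = V_p × N_s/N_p = 220 × 287/3827 = 16.499 V.
I_s = V_s/R = 16.499/15.8 = 1.0442 A.
I_p = I_s × N_s/N_p = 1.0442 × 287/3827 = 0.078309 A.
P = V_p I_p = 220 × 0.078309 = 17.2 W.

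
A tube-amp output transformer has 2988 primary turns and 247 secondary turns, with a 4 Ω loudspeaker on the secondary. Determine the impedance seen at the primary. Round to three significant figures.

Z_p = (N_p/N_s)² × Z_s = (2988/247)² × 4 = 585 Ω.

Z_p ≈ 585 Ω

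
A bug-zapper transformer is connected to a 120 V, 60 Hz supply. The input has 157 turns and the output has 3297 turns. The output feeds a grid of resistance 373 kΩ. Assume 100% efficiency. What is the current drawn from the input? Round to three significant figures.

V_out = V_in × N_out/N_in = 120 × 3297/157 = 2520.0 V.
I_out = V_out/R = 2520.0/373000 = 0.0067560 A.
For an ideal transformer I_in N_in = I_out N_out, so I_in = 0.0067560 × 3297/157 = 0.142 A.

I_in ≈ 0.142 A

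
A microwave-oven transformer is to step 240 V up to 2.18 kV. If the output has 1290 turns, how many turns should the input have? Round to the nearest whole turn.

N_in = 142 turns

N_in/N_out = V_in/V_out, so N_in = 1290 × 240/2180 = 142.0 ≈ 142 turns.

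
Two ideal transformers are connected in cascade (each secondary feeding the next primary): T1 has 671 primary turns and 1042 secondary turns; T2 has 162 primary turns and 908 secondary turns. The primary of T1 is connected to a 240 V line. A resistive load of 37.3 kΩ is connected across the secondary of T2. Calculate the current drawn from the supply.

After T1: V = 240.00 × 1042/671 = 372.70 V.
After T2: V = 372.70 × 908/162 = 2088.9 V.
I_load = 2088.9/37300 = 0.056004 A, so P_out = 2088.9 × 0.056004 = 116.99 W.
All ideal ⇒ P_in = P_out, so I_supply = 116.99/240 = 0.487 A.

I_supply ≈ 0.487 A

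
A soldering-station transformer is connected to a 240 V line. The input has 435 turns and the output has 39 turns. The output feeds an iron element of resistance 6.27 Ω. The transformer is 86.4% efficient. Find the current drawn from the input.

I_in ≈ 0.356 A

V_out = 240 × 39/435 = 21.517 V.
I_out = V_out/R = 21.517/6.27 = 3.4318 A.
P_out = V_out I_out = 21.517 × 3.4318 = 73.842 W.
P_in = P_out/η = 73.842/0.864 = 85.466 W.
I_in = P_in/V_in = 85.466/240 = 0.356 A.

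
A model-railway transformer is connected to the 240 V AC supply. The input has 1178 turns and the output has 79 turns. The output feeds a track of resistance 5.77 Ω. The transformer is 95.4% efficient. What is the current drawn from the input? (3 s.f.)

I_in ≈ 0.196 A

V_out = 240 × 79/1178 = 16.095 V.
I_out = V_out/R = 16.095/5.77 = 2.7894 A.
P_out = V_out I_out = 16.095 × 2.7894 = 44.896 W.
P_in = P_out/η = 44.896/0.954 = 47.061 W.
I_in = P_in/V_in = 47.061/240 = 0.196 A.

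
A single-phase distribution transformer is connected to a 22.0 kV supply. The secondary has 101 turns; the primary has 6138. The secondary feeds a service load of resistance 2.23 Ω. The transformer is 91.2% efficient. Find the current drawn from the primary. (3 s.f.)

I_p ≈ 2.93 A

V_s = 22000 × 101/6138 = 362.01 V.
I_s = V_s/R = 362.01/2.23 = 162.34 A.
P_out = V_s I_s = 362.01 × 162.34 = 58766 W.
P_in = P_out/η = 58766/0.912 = 64437 W.
I_p = P_in/V_p = 64437/22000 = 2.93 A.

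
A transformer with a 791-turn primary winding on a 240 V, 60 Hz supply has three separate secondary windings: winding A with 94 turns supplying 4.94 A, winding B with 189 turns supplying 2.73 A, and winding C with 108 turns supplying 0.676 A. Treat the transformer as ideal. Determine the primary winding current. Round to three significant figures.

V_A = 240 × 94/791 = 28.521 V; V_B = 240 × 189/791 = 57.345 V; V_C = 240 × 108/791 = 32.769 V.
P_out = V_A I_A + V_B I_B + V_C I_C = 28.521×4.94 + 57.345×2.73 + 32.769×0.676 = 140.89 + 156.55 + 22.152 = 319.60 W.
Ideal ⇒ P_in = P_out, so I_p = P_out/V_p = 319.60/240 = 1.33 A.

I_p ≈ 1.33 A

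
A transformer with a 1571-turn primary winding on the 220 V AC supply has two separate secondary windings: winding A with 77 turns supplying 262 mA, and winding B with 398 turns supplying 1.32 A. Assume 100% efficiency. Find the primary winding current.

V_A = 220 × 77/1571 = 10.783 V; V_B = 220 × 398/1571 = 55.735 V.
P_out = V_A I_A + V_B I_B = 10.783×0.262 + 55.735×1.32 = 2.8251 + 73.570 = 76.396 W.
Ideal ⇒ P_in = P_out, so I_p = P_out/V_p = 76.396/220 = 0.347 A.

I_p ≈ 0.347 A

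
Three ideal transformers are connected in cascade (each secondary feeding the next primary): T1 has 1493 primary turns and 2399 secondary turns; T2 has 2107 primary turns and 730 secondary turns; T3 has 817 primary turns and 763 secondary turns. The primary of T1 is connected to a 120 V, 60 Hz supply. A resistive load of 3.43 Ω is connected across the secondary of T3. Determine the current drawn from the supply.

I_supply ≈ 9.46 A

After T1: V = 120.00 × 2399/1493 = 192.82 V.
After T2: V = 192.82 × 730/2107 = 66.805 V.
After T3: V = 66.805 × 763/817 = 62.390 V.
I_load = 62.390/3.43 = 18.189 A, so P_out = 62.390 × 18.189 = 1134.8 W.
All ideal ⇒ P_in = P_out, so I_supply = 1134.8/120 = 9.46 A.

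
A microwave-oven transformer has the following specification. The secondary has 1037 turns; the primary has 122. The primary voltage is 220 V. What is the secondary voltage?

V_s/V_p = N_s/N_p, so V_s = 220 × 1037/122 = 1870 V.

V_s ≈ 1870 V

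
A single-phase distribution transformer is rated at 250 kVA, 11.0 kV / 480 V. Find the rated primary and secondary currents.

I_p = S/V_p = 250000/11000 = 22.7 A.
I_s = S/V_s = 250000/480 = 521 A.

I_p ≈ 22.7 A, I_s ≈ 521 A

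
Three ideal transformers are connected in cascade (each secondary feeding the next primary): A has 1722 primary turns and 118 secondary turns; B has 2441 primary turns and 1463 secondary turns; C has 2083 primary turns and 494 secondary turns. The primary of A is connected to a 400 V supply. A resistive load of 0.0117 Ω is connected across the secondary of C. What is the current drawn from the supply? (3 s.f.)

After A: V = 400.00 × 118/1722 = 27.410 V.
After B: V = 27.410 × 1463/2441 = 16.428 V.
After C: V = 16.428 × 494/2083 = 3.8960 V.
I_load = 3.8960/0.0117 = 332.99 A, so P_out = 3.8960 × 332.99 = 1297.4 W.
All ideal ⇒ P_in = P_out, so I_supply = 1297.4/400 = 3.24 A.

I_supply ≈ 3.24 A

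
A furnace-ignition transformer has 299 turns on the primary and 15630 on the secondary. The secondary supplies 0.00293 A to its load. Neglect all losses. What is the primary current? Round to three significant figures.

I_p ≈ 0.153 A

For an ideal transformer I_p/I_s = N_s/N_p, so I_p = 0.00293 × 15630/299 = 0.153 A.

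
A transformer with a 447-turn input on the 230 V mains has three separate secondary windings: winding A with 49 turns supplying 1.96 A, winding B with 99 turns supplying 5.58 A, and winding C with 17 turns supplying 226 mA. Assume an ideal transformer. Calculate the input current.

V_A = 230 × 49/447 = 25.213 V; V_B = 230 × 99/447 = 50.940 V; V_C = 230 × 17/447 = 8.7472 V.
P_out = V_A I_A + V_B I_B + V_C I_C = 25.213×1.96 + 50.940×5.58 + 8.7472×0.226 = 49.417 + 284.24 + 1.9769 = 335.64 W.
Ideal ⇒ P_in = P_out, so I_in = P_out/V_in = 335.64/230 = 1.46 A.

I_in ≈ 1.46 A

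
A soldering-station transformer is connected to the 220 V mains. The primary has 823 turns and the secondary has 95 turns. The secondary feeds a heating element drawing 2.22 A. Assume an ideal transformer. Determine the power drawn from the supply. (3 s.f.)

I_p = I_s × N_s/N_p = 2.22 × 95/823 = 0.25626 A.
P = V_p I_p = 220 × 0.25626 = 56.4 W.

P ≈ 56.4 W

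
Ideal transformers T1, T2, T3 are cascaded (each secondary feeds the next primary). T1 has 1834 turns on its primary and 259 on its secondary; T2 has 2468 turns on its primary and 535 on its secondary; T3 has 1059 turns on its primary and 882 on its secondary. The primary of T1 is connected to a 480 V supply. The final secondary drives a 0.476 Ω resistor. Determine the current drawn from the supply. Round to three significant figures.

I_supply ≈ 0.656 A

After T1: V = 480.00 × 259/1834 = 67.786 V.
After T2: V = 67.786 × 535/2468 = 14.694 V.
After T3: V = 14.694 × 882/1059 = 12.238 V.
I_load = 12.238/0.476 = 25.711 A, so P_out = 12.238 × 25.711 = 314.66 W.
All ideal ⇒ P_in = P_out, so I_supply = 314.66/480 = 0.656 A.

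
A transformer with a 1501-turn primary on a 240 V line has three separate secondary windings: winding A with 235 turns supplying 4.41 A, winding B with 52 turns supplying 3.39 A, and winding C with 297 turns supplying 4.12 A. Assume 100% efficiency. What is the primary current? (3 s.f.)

V_A = 240 × 235/1501 = 37.575 V; V_B = 240 × 52/1501 = 8.3145 V; V_C = 240 × 297/1501 = 47.488 V.
P_out = V_A I_A + V_B I_B + V_C I_C = 37.575×4.41 + 8.3145×3.39 + 47.488×4.12 = 165.71 + 28.186 + 195.65 = 389.54 W.
Ideal ⇒ P_in = P_out, so I_p = P_out/V_p = 389.54/240 = 1.62 A.

I_p ≈ 1.62 A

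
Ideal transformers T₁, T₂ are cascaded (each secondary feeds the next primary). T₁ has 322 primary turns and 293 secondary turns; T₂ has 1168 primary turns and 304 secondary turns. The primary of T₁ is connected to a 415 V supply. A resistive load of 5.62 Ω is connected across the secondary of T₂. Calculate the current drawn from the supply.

After T₁: V = 415.00 × 293/322 = 377.62 V.
After T₂: V = 377.62 × 304/1168 = 98.286 V.
I_load = 98.286/5.62 = 17.489 A, so P_out = 98.286 × 17.489 = 1718.9 W.
All ideal ⇒ P_in = P_out, so I_supply = 1718.9/415 = 4.14 A.

I_supply ≈ 4.14 A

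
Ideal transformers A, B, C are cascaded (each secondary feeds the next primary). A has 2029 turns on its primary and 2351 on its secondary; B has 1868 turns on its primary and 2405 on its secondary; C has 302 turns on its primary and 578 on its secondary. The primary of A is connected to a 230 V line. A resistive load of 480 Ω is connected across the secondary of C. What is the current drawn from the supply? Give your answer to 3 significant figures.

After A: V = 230.00 × 2351/2029 = 266.50 V.
After B: V = 266.50 × 2405/1868 = 343.11 V.
After C: V = 343.11 × 578/302 = 656.69 V.
I_load = 656.69/480 = 1.3681 A, so P_out = 656.69 × 1.3681 = 898.41 W.
All ideal ⇒ P_in = P_out, so I_supply = 898.41/230 = 3.91 A.

I_supply ≈ 3.91 A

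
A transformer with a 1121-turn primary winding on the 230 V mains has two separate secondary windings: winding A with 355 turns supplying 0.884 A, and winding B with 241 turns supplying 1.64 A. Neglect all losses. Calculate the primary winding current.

I_p ≈ 0.633 A

V_A = 230 × 355/1121 = 72.837 V; V_B = 230 × 241/1121 = 49.447 V.
P_out = V_A I_A + V_B I_B = 72.837×0.884 + 49.447×1.64 = 64.388 + 81.093 = 145.48 W.
Ideal ⇒ P_in = P_out, so I_p = P_out/V_p = 145.48/230 = 0.633 A.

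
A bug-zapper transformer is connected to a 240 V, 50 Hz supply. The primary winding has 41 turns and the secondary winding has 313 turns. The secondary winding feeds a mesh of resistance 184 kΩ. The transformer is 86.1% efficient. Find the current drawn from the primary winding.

I_p ≈ 0.0883 A

V_s = 240 × 313/41 = 1832.2 V.
I_s = V_s/R = 1832.2/184000 = 0.0099576 A.
P_out = V_s I_s = 1832.2 × 0.0099576 = 18.244 W.
P_in = P_out/η = 18.244/0.861 = 21.190 W.
I_p = P_in/V_p = 21.190/240 = 0.0883 A.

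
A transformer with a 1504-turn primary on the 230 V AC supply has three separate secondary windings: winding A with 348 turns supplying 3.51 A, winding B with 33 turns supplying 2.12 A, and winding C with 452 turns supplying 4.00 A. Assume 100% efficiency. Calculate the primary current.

I_p ≈ 2.06 A

V_A = 230 × 348/1504 = 53.218 V; V_B = 230 × 33/1504 = 5.0465 V; V_C = 230 × 452/1504 = 69.122 V.
P_out = V_A I_A + V_B I_B + V_C I_C = 53.218×3.51 + 5.0465×2.12 + 69.122×4.00 = 186.80 + 10.699 + 276.49 = 473.98 W.
Ideal ⇒ P_in = P_out, so I_p = P_out/V_p = 473.98/230 = 2.06 A.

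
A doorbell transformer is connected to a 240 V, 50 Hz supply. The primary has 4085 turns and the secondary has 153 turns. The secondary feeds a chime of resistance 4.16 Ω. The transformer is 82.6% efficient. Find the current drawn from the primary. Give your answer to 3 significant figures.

V_s = 240 × 153/4085 = 8.9890 V.
I_s = V_s/R = 8.9890/4.16 = 2.1608 A.
P_out = V_s I_s = 8.9890 × 2.1608 = 19.424 W.
P_in = P_out/η = 19.424/0.826 = 23.515 W.
I_p = P_in/V_p = 23.515/240 = 0.0980 A.

I_p ≈ 0.0980 A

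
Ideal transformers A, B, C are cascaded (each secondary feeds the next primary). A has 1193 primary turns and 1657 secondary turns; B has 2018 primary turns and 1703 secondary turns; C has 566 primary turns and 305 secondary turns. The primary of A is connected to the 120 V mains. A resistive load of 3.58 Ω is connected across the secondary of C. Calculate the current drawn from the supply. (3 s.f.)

Secondary of A: V = 120.00 × 1657/1193 = 166.67 V.
Secondary of B: V = 166.67 × 1703/2018 = 140.66 V.
Secondary of C: V = 140.66 × 305/566 = 75.795 V.
I_load = 75.795/3.58 = 21.172 A, so P_out = 75.795 × 21.172 = 1604.7 W.
All ideal ⇒ P_in = P_out, so I_supply = 1604.7/120 = 13.4 A.

I_supply ≈ 13.4 A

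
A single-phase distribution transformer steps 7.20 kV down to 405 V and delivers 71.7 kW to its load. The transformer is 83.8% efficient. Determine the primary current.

I_p ≈ 11.9 A

P_in = P_out/η = 71700/0.838 = 85561 W.
I_p = P_in/V_p = 85561/7200 = 11.9 A.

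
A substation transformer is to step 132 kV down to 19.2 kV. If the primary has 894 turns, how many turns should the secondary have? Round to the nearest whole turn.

N_s = 130 turns

N_s/N_p = V_s/V_p, so N_s = 894 × 19200/132000 = 130.0 ≈ 130 turns.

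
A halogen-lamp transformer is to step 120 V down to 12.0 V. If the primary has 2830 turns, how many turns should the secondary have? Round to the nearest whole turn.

N_s = 283 turns

N_s/N_p = V_s/V_p, so N_s = 2830 × 12.0/120 = 283.0 ≈ 283 turns.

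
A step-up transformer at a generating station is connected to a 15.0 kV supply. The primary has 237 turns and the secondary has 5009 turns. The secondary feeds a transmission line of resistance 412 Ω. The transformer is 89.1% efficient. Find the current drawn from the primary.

I_p ≈ 18300 A

V_s = 15000 × 5009/237 = 317030 V.
I_s = V_s/R = 317030/412 = 769.48 A.
P_out = V_s I_s = 317030 × 769.48 = 2.4394×10^8 W.
P_in = P_out/η = 2.4394×10^8/0.891 = 2.7379×10^8 W.
I_p = P_in/V_p = 2.7379×10^8/15000 = 18300 A.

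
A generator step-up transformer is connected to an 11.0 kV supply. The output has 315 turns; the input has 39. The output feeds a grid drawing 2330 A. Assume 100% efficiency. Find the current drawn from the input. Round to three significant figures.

For an ideal transformer I_in N_in = I_out N_out, so I_in = 2330 × 315/39 = 18800 A.

I_in ≈ 18800 A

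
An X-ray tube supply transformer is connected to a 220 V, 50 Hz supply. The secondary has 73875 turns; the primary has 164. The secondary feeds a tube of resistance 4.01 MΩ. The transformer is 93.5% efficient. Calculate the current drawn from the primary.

V_s = 220 × 73875/164 = 99101 V.
I_s = V_s/R = 99101/(4.01×10^6) = 0.024713 A.
P_out = V_s I_s = 99101 × 0.024713 = 2449.1 W.
P_in = P_out/η = 2449.1/0.935 = 2619.4 W.
I_p = P_in/V_p = 2619.4/220 = 11.9 A.

I_p ≈ 11.9 A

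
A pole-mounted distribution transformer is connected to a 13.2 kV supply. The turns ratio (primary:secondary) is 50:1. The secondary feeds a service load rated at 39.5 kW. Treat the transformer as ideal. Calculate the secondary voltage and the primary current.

V_s = V_p × N_s/N_p = 13200 × 1/50 = 264.00 V.
I_s = P/V_s = 39500/264.00 = 149.62 A.
I_p = I_s × N_s/N_p = 149.62 × 1/50 = 2.99 A.

V_s ≈ 264 V, I_p ≈ 2.99 A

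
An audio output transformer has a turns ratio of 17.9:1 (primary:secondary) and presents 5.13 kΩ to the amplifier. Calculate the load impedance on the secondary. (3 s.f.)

Z_s ≈ 16.0 Ω

Z_s = Z_p/(N_p/N_s)² = 5130/17.9² = 16.0 Ω.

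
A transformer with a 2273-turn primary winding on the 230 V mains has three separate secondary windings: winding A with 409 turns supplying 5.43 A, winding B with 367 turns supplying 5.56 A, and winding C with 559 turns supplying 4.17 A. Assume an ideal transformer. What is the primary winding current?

V_A = 230 × 409/2273 = 41.386 V; V_B = 230 × 367/2273 = 37.136 V; V_C = 230 × 559/2273 = 56.564 V.
P_out = V_A I_A + V_B I_B + V_C I_C = 41.386×5.43 + 37.136×5.56 + 56.564×4.17 = 224.73 + 206.48 + 235.87 = 667.07 W.
Ideal ⇒ P_in = P_out, so I_p = P_out/V_p = 667.07/230 = 2.90 A.

I_p ≈ 2.90 A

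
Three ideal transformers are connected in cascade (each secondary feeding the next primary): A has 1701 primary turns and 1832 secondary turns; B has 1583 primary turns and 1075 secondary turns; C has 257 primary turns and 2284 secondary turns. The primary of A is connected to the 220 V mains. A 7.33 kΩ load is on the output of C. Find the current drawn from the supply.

Secondary of A: V = 220.00 × 1832/1701 = 236.94 V.
Secondary of B: V = 236.94 × 1075/1583 = 160.91 V.
Secondary of C: V = 160.91 × 2284/257 = 1430.0 V.
I_load = 1430.0/7330 = 0.19509 A, so P_out = 1430.0 × 0.19509 = 278.97 W.
All ideal ⇒ P_in = P_out, so I_supply = 278.97/220 = 1.27 A.

I_supply ≈ 1.27 A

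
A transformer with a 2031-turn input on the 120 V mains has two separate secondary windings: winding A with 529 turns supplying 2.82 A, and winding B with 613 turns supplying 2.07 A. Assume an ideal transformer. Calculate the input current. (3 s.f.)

I_in ≈ 1.36 A

V_A = 120 × 529/2031 = 31.256 V; V_B = 120 × 613/2031 = 36.219 V.
P_out = V_A I_A + V_B I_B = 31.256×2.82 + 36.219×2.07 = 88.141 + 74.973 = 163.11 W.
Ideal ⇒ P_in = P_out, so I_in = P_out/V_in = 163.11/120 = 1.36 A.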